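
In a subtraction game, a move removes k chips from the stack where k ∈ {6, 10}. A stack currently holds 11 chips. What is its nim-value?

1

Compute g(0), g(1), … for moves {6, 10}:
k:     0  1  2  3  4  5  6  7  8  9 10 11
g(k):  0  0  0  0  0  0  1  1  1  1  1  1
So g(11) = 1.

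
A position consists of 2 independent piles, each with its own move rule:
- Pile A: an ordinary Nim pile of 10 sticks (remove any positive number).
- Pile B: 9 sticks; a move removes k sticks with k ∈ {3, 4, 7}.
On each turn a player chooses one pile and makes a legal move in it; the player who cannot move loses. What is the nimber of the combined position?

9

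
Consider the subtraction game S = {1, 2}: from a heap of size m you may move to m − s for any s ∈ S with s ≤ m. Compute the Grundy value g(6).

Compute g(0), g(1), … for moves {1, 2}:
g(0) = mex{} = 0
g(1) = mex{0} = 1
g(2) = mex{0,1} = 2
g(3) = mex{1,2} = 0
g(4) = mex{0,2} = 1
g(5) = mex{0,1} = 2
g(6) = mex{1,2} = 0
So g(6) = 0.

0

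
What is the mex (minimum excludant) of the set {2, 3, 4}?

0

0 is not in the set, so the mex is 0.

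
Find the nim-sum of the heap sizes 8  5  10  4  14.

13

Write each in binary and XOR column by column:
  1000  (8)
  0101  (5)
  1010  (10)
  0100  (4)
  1110  (14)
  ----
  1101  (13)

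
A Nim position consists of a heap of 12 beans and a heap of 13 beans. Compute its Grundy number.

1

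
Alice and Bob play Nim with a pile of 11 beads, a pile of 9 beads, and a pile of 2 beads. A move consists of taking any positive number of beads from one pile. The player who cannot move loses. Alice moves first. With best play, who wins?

Bob wins

In binary:
  1011  (11)
  1001  (9)
  0010  (2)
  ----
  0000  (0)
The nim-sum is 0, so this is a P-position: the player to move is in a losing position under optimal play; Alice is about to move from it and so loses — Bob wins.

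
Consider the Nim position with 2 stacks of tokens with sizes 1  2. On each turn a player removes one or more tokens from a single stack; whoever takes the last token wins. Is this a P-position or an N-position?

N-position

Compute the nim-sum pairwise:
1 ^ 2 = 3
The nim-sum is 3 ≠ 0, so this is an N-position: the player to move can win.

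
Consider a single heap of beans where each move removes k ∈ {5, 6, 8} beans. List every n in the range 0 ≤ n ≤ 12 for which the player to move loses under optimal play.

0, 1, 2, 3, 4

Build the Grundy sequence with g(k) = mex{g(k−s) : s ∈ {5, 6, 8}, s ≤ k}:
k:     0  1  2  3  4  5  6  7  8  9 10 11 12
g(k):  0  0  0  0  0  1  1  1  1  1  2  2  2
The P-positions (g = 0) in 0..12 are 0, 1, 2, 3, 4.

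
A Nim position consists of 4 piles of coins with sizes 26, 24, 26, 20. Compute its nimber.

12

Nim-sum: 26 ⊕ 24 ⊕ 26 ⊕ 20 = 12.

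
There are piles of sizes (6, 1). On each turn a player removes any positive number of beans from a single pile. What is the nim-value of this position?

7

Bitwise XOR of the heap sizes:
  110  (6)
  001  (1)
  ---
  111  (7)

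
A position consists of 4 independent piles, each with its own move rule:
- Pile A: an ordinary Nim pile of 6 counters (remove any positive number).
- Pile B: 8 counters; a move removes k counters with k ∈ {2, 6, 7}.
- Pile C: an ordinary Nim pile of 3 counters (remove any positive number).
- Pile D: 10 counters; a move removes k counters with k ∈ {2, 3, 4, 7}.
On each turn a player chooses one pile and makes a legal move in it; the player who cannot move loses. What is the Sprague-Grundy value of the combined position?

Pile A is a plain Nim pile of size 6, so its Grundy value is 6.
Build the Grundy sequence for pile B with g(k) = mex{g(k−s) : s ∈ {2, 6, 7}, s ≤ k}:
k:     0  1  2  3  4  5  6  7  8
g(k):  0  0  1  1  0  0  1  1  2
So g(8) = 2.
Pile C is a plain Nim pile of size 3, so its Grundy value is 3.
Build the Grundy sequence for pile D with g(k) = mex{g(k−s) : s ∈ {2, 3, 4, 7}, s ≤ k}:
k:     0  1  2  3  4  5  6  7  8  9 10
g(k):  0  0  1  1  2  2  0  3  1  4  2
So g(10) = 2.
The value of a disjunctive sum is the nim-sum of the parts.
Combined value = 6 ⊕ 2 ⊕ 3 ⊕ 2 = 5.

5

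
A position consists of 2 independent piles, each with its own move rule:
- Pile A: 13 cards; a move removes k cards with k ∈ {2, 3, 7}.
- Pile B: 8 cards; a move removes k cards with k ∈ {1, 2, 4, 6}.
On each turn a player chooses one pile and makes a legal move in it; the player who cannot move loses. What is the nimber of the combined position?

1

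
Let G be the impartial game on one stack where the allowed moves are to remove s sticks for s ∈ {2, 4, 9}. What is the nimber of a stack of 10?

2

Build the Grundy sequence with g(k) = mex{g(k−s) : s ∈ {2, 4, 9}, s ≤ k}:
k:     0  1  2  3  4  5  6  7  8  9 10
g(k):  0  0  1  1  2  2  0  0  1  1  2
So g(10) = 2.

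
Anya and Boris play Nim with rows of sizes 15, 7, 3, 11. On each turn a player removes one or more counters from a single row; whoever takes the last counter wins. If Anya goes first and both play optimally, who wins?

Compute the nim-sum pairwise:
15 ⊕ 7 = 8
8 ⊕ 3 = 11
11 ⊕ 11 = 0
The nim-sum is 0, so this is a P-position: the player to move is in a losing position under optimal play; Anya is about to move from it and so loses — Boris wins.

Boris wins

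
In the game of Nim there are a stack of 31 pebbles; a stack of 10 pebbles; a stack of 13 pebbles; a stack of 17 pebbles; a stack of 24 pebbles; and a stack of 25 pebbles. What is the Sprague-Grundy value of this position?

8

Nim-sum: 31 ⊕ 10 ⊕ 13 ⊕ 17 ⊕ 24 ⊕ 25 = 8.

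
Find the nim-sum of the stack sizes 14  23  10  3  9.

25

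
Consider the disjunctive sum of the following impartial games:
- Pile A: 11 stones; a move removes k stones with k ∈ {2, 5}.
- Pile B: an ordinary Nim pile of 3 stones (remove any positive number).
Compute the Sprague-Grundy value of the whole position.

3

Build the Grundy sequence for pile A with g(k) = mex{g(k−s) : s ∈ {2, 5}, s ≤ k}:
g(0) = mex{} = 0
g(1) = mex{} = 0
g(2) = mex{0} = 1
g(3) = mex{0} = 1
g(4) = mex{1} = 0
g(5) = mex{0,1} = 2
g(6) = mex{0} = 1
g(7) = mex{1,2} = 0
g(8) = mex{1} = 0
g(9) = mex{0} = 1
g(10) = mex{0,2} = 1
g(11) = mex{1} = 0
So g(11) = 0.
Pile B is a plain Nim pile of size 3, so its Grundy value is 3.
The value of a disjunctive sum is the nim-sum of the parts.
Combined value = 0 XOR 3 = 3.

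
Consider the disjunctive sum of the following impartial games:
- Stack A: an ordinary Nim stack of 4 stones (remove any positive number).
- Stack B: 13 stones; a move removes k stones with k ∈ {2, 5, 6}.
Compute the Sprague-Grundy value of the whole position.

5

Stack A is a plain Nim stack of size 4, so its Grundy value is 4.
For stack B, compute g(0), g(1), … with moves {2, 5, 6}:
g(0) = mex{} = 0
g(1) = mex{} = 0
g(2) = mex{0} = 1
g(3) = mex{0} = 1
g(4) = mex{1} = 0
g(5) = mex{0,1} = 2
g(6) = mex{0} = 1
g(7) = mex{0,1,2} = 3
g(8) = mex{1} = 0
g(9) = mex{0,1,3} = 2
g(10) = mex{0,2} = 1
g(11) = mex{1,2} = 0
g(12) = mex{1,3} = 0
g(13) = mex{0,3} = 1
So g(13) = 1.
The value of a disjunctive sum is the nim-sum of the parts.
Combined value = 4 XOR 1 = 5.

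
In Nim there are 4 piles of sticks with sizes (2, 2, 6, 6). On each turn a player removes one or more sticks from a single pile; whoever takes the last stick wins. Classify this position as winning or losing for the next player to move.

Compute the nim-sum pairwise:
2 ^ 2 = 0
0 ^ 6 = 6
6 ^ 6 = 0
The nim-sum is 0, so this is a P-position: the player to move is in a losing position under optimal play.

Losing position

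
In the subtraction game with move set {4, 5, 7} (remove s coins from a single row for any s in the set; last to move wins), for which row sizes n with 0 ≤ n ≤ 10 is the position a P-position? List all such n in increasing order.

0, 1, 2, 3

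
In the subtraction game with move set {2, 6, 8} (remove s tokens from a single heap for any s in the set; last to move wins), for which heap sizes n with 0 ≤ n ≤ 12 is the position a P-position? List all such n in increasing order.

0, 1, 4, 5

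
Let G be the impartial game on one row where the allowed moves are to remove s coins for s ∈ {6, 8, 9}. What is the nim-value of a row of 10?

1

Compute g(0), g(1), … for moves {6, 8, 9}:
g(0) = mex{} = 0
g(1) = mex{} = 0
g(2) = mex{} = 0
g(3) = mex{} = 0
g(4) = mex{} = 0
g(5) = mex{} = 0
g(6) = mex{0} = 1
g(7) = mex{0} = 1
g(8) = mex{0} = 1
g(9) = mex{0} = 1
g(10) = mex{0} = 1
So g(10) = 1.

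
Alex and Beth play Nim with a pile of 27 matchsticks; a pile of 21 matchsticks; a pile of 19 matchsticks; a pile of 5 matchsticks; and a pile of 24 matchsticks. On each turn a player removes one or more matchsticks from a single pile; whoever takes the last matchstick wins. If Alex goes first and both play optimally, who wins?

Beth wins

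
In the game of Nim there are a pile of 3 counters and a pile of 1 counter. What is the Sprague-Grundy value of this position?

Nim-sum: 3 ^ 1 = 2.

2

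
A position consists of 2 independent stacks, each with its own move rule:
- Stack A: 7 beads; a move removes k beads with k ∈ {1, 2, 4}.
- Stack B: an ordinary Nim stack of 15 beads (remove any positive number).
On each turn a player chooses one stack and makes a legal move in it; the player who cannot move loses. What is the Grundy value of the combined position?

Grundy values for stack A (subtraction set {1, 2, 4}):
k:     0  1  2  3  4  5  6  7
g(k):  0  1  2  0  1  2  0  1
So g(7) = 1.
Stack B is a plain Nim stack of size 15, so its Grundy value is 15.
By the Sprague-Grundy theorem, the Grundy value of a sum of independent games is the XOR of the component values.
Combined value = 1 ⊕ 15 = 14.

14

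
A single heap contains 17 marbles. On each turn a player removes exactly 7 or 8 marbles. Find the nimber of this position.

Compute g(0), g(1), … for moves {7, 8}:
k:     0  1  2  3  4  5  6  7  8  9 10 11 12 13 14 15 16 17
g(k):  0  0  0  0  0  0  0  1  1  1  1  1  1  1  2  0  0  0
So g(17) = 0.

0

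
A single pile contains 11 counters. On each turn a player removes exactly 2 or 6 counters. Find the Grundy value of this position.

1

Build the Grundy sequence with g(k) = mex{g(k−s) : s ∈ {2, 6}, s ≤ k}:
k:     0  1  2  3  4  5  6  7  8  9 10 11
g(k):  0  0  1  1  0  0  1  1  0  0  1  1
So g(11) = 1.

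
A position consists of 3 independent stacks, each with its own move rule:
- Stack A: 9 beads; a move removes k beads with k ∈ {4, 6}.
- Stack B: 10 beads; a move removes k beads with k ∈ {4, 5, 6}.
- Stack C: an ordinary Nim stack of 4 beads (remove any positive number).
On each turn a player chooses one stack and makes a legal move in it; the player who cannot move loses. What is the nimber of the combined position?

Grundy values for stack A (subtraction set {4, 6}):
g(0) = mex{} = 0
g(1) = mex{} = 0
g(2) = mex{} = 0
g(3) = mex{} = 0
g(4) = mex{0} = 1
g(5) = mex{0} = 1
g(6) = mex{0} = 1
g(7) = mex{0} = 1
g(8) = mex{0,1} = 2
g(9) = mex{0,1} = 2
So g(9) = 2.
Grundy values for stack B (subtraction set {4, 5, 6}):
k:     0  1  2  3  4  5  6  7  8  9 10
g(k):  0  0  0  0  1  1  1  1  2  2  0
So g(10) = 0.
Stack C is a plain Nim stack of size 4, so its Grundy value is 4.
By the Sprague-Grundy theorem, the Grundy value of a sum of independent games is the XOR of the component values.
Combined value = 2 XOR 0 XOR 4 = 6.

6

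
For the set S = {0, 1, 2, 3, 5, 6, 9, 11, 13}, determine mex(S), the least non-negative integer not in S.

4

The values 0, 1, 2, 3 are all present; 4 is the first non-negative integer missing from the set.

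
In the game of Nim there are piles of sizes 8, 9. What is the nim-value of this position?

1

Compute the nim-sum pairwise:
8 ^ 9 = 1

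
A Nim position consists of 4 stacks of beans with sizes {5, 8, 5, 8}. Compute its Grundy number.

0

Bitwise XOR of the heap sizes:
  0101  (5)
  1000  (8)
  0101  (5)
  1000  (8)
  ----
  0000  (0)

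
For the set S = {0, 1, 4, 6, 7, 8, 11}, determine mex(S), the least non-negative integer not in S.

The values 0, 1 are all present; 2 is the first non-negative integer missing from the set.

2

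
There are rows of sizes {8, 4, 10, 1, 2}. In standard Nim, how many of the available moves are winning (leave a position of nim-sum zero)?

1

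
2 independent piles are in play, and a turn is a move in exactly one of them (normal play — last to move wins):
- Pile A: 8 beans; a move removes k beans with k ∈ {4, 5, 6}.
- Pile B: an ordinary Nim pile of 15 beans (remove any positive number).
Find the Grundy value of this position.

13

Build the Grundy sequence for pile A with g(k) = mex{g(k−s) : s ∈ {4, 5, 6}, s ≤ k}:
g(0) = mex{} = 0
g(1) = mex{} = 0
g(2) = mex{} = 0
g(3) = mex{} = 0
g(4) = mex{0} = 1
g(5) = mex{0} = 1
g(6) = mex{0} = 1
g(7) = mex{0} = 1
g(8) = mex{0,1} = 2
So g(8) = 2.
Pile B is a plain Nim pile of size 15, so its Grundy value is 15.
The value of a disjunctive sum is the nim-sum of the parts.
Combined value = 2 XOR 15 = 13.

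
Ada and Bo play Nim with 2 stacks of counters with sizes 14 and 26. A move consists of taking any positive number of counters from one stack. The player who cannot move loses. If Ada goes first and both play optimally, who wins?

Nim-sum: 14 ^ 26 = 20.
The nim-sum is 20 ≠ 0, so this is an N-position: the player to move can win; Ada has a winning move.

Ada wins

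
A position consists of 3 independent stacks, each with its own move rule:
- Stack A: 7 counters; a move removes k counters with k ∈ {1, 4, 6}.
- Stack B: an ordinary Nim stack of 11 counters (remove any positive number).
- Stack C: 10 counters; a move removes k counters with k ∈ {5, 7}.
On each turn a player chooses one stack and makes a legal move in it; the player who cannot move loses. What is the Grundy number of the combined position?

Build the Grundy sequence for stack A with g(k) = mex{g(k−s) : s ∈ {1, 4, 6}, s ≤ k}:
g(0) = mex{} = 0
g(1) = mex{0} = 1
g(2) = mex{1} = 0
g(3) = mex{0} = 1
g(4) = mex{0,1} = 2
g(5) = mex{1,2} = 0
g(6) = mex{0} = 1
g(7) = mex{1} = 0
So g(7) = 0.
Stack B is a plain Nim stack of size 11, so its Grundy value is 11.
For stack C, compute g(0), g(1), … with moves {5, 7}:
g(0) = mex{} = 0
g(1) = mex{} = 0
g(2) = mex{} = 0
g(3) = mex{} = 0
g(4) = mex{} = 0
g(5) = mex{0} = 1
g(6) = mex{0} = 1
g(7) = mex{0} = 1
g(8) = mex{0} = 1
g(9) = mex{0} = 1
g(10) = mex{0,1} = 2
So g(10) = 2.
The value of a disjunctive sum is the nim-sum of the parts.
Combined value = 0 ⊕ 11 ⊕ 2 = 9.

9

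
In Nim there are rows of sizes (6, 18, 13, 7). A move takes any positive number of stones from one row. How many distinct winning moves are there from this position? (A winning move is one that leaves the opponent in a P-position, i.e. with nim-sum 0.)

Nim-sum: 6 ^ 18 ^ 13 ^ 7 = 30.
The overall nim-sum is X = 30. A row of size p has a winning move iff p XOR X < p (reduce it to p XOR X).
  6: 6 XOR 30 = 24 ≥ 6 — no move.
  18: 18 XOR 30 = 12 < 18 — winning move (to 12).
  13: 13 XOR 30 = 19 ≥ 13 — no move.
  7: 7 XOR 30 = 25 ≥ 7 — no move.
That gives 1 winning move.

1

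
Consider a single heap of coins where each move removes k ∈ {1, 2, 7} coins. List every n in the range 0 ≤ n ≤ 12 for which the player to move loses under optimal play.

0, 3, 6, 9, 12

Grundy values for subtraction set {1, 2, 7}:
k:     0  1  2  3  4  5  6  7  8  9 10 11 12
g(k):  0  1  2  0  1  2  0  1  2  0  1  2  0
The P-positions (g = 0) in 0..12 are 0, 3, 6, 9, 12.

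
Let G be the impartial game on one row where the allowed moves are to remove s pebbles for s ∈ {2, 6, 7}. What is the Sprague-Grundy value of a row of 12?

2

Compute g(0), g(1), … for moves {2, 6, 7}:
g(0) = mex{} = 0
g(1) = mex{} = 0
g(2) = mex{0} = 1
g(3) = mex{0} = 1
g(4) = mex{1} = 0
g(5) = mex{1} = 0
g(6) = mex{0} = 1
g(7) = mex{0} = 1
g(8) = mex{0,1} = 2
g(9) = mex{1} = 0
g(10) = mex{0,1,2} = 3
g(11) = mex{0} = 1
g(12) = mex{0,1,3} = 2
So g(12) = 2.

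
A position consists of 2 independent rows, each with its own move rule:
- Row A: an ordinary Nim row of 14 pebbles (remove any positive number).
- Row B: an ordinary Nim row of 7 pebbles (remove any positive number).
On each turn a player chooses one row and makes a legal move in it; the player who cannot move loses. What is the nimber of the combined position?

9

Row A is a plain Nim row of size 14, so its Grundy value is 14.
Row B is a plain Nim row of size 7, so its Grundy value is 7.
By the Sprague-Grundy theorem, the Grundy value of a sum of independent games is the XOR of the component values.
Combined value = 14 ⊕ 7 = 9.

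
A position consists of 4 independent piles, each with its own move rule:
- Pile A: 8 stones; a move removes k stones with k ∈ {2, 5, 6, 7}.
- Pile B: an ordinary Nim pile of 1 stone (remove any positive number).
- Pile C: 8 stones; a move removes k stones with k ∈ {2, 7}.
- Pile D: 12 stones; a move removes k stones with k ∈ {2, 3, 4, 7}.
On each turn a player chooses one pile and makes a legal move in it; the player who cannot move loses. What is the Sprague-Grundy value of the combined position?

1

For pile A, compute g(0), g(1), … with moves {2, 5, 6, 7}:
k:     0  1  2  3  4  5  6  7  8
g(k):  0  0  1  1  0  2  1  3  2
So g(8) = 2.
Pile B is a plain Nim pile of size 1, so its Grundy value is 1.
Build the Grundy sequence for pile C with g(k) = mex{g(k−s) : s ∈ {2, 7}, s ≤ k}:
g(0) = mex{} = 0
g(1) = mex{} = 0
g(2) = mex{0} = 1
g(3) = mex{0} = 1
g(4) = mex{1} = 0
g(5) = mex{1} = 0
g(6) = mex{0} = 1
g(7) = mex{0} = 1
g(8) = mex{0,1} = 2
So g(8) = 2.
For pile D, compute g(0), g(1), … with moves {2, 3, 4, 7}:
k:     0  1  2  3  4  5  6  7  8  9 10 11 12
g(k):  0  0  1  1  2  2  0  3  1  4  2  0  0
So g(12) = 0.
The value of a disjunctive sum is the nim-sum of the parts.
Combined value = 2 ⊕ 1 ⊕ 2 ⊕ 0 = 1.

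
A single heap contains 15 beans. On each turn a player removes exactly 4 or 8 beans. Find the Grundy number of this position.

0

Build the Grundy sequence with g(k) = mex{g(k−s) : s ∈ {4, 8}, s ≤ k}:
k:     0  1  2  3  4  5  6  7  8  9 10 11 12 13 14 15
g(k):  0  0  0  0  1  1  1  1  2  2  2  2  0  0  0  0
So g(15) = 0.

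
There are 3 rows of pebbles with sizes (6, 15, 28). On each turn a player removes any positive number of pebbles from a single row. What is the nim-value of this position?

21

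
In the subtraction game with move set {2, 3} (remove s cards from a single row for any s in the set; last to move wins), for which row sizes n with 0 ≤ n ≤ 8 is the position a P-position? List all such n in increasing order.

Build the Grundy sequence with g(k) = mex{g(k−s) : s ∈ {2, 3}, s ≤ k}:
k:     0  1  2  3  4  5  6  7  8
g(k):  0  0  1  1  2  0  0  1  1
The P-positions (g = 0) in 0..8 are 0, 1, 5, 6.

0, 1, 5, 6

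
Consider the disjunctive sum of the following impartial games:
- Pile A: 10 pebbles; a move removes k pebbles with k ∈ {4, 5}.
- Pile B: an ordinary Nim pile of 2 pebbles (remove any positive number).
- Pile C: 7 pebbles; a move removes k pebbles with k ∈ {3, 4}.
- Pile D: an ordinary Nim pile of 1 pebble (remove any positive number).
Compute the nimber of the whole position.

Grundy values for pile A (subtraction set {4, 5}):
g(0) = mex{} = 0
g(1) = mex{} = 0
g(2) = mex{} = 0
g(3) = mex{} = 0
g(4) = mex{0} = 1
g(5) = mex{0} = 1
g(6) = mex{0} = 1
g(7) = mex{0} = 1
g(8) = mex{0,1} = 2
g(9) = mex{1} = 0
g(10) = mex{1} = 0
So g(10) = 0.
Pile B is a plain Nim pile of size 2, so its Grundy value is 2.
Build the Grundy sequence for pile C with g(k) = mex{g(k−s) : s ∈ {3, 4}, s ≤ k}:
k:     0  1  2  3  4  5  6  7
g(k):  0  0  0  1  1  1  2  0
So g(7) = 0.
Pile D is a plain Nim pile of size 1, so its Grundy value is 1.
By the Sprague-Grundy theorem, the Grundy value of a sum of independent games is the XOR of the component values.
Combined value = 0 XOR 2 XOR 0 XOR 1 = 3.

3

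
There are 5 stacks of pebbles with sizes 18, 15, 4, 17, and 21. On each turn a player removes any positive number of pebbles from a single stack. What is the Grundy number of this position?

29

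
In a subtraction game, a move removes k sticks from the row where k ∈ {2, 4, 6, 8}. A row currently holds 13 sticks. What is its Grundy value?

1

Grundy values for subtraction set {2, 4, 6, 8}:
k:     0  1  2  3  4  5  6  7  8  9 10 11 12 13
g(k):  0  0  1  1  2  2  3  3  4  4  0  0  1  1
So g(13) = 1.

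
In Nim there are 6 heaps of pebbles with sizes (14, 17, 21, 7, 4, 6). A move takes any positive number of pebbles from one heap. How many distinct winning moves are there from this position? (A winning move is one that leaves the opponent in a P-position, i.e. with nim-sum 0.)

Bitwise XOR of the heap sizes:
  01110  (14)
  10001  (17)
  10101  (21)
  00111  (7)
  00100  (4)
  00110  (6)
  -----
  01111  (15)
The overall nim-sum is X = 15. A heap of size p has a winning move iff p XOR X < p (reduce it to p XOR X).
  14: 14 XOR 15 = 1 < 14 — winning move (to 1).
  17: 17 XOR 15 = 30 ≥ 17 — no move.
  21: 21 XOR 15 = 26 ≥ 21 — no move.
  7: 7 XOR 15 = 8 ≥ 7 — no move.
  4: 4 XOR 15 = 11 ≥ 4 — no move.
  6: 6 XOR 15 = 9 ≥ 6 — no move.
That gives 1 winning move.

1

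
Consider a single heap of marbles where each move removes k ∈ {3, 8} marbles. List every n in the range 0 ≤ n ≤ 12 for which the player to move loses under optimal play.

Grundy values for subtraction set {3, 8}:
k:     0  1  2  3  4  5  6  7  8  9 10 11 12
g(k):  0  0  0  1  1  1  0  0  2  1  1  0  0
The P-positions (g = 0) in 0..12 are 0, 1, 2, 6, 7, 11, 12.

0, 1, 2, 6, 7, 11, 12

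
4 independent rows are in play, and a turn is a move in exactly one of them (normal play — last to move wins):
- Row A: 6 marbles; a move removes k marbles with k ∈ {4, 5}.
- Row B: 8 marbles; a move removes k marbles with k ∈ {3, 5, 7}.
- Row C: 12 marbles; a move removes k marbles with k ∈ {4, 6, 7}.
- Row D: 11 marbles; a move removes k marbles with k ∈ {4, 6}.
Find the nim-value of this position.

3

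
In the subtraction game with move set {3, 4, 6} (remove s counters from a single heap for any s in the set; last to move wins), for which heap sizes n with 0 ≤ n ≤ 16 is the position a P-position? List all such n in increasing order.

Build the Grundy sequence with g(k) = mex{g(k−s) : s ∈ {3, 4, 6}, s ≤ k}:
k:     0  1  2  3  4  5  6  7  8  9 10 11 12 13 14 15 16
g(k):  0  0  0  1  1  1  2  2  2  0  0  0  1  1  1  2  2
The P-positions (g = 0) in 0..16 are 0, 1, 2, 9, 10, 11.

0, 1, 2, 9, 10, 11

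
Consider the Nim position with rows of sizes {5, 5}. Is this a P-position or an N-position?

Bitwise XOR of the heap sizes:
  101  (5)
  101  (5)
  ---
  000  (0)
The nim-sum is 0, so this is a P-position: the player to move is in a losing position under optimal play.

P-position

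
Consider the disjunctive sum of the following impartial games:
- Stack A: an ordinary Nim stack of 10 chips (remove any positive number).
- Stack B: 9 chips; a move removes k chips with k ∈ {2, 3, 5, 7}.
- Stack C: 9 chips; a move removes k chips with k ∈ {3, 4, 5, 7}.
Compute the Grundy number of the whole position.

9

Stack A is a plain Nim stack of size 10, so its Grundy value is 10.
Grundy values for stack B (subtraction set {2, 3, 5, 7}):
k:     0  1  2  3  4  5  6  7  8  9
g(k):  0  0  1  1  2  2  3  3  4  0
So g(9) = 0.
For stack C, compute g(0), g(1), … with moves {3, 4, 5, 7}:
g(0) = mex{} = 0
g(1) = mex{} = 0
g(2) = mex{} = 0
g(3) = mex{0} = 1
g(4) = mex{0} = 1
g(5) = mex{0} = 1
g(6) = mex{0,1} = 2
g(7) = mex{0,1} = 2
g(8) = mex{0,1} = 2
g(9) = mex{0,1,2} = 3
So g(9) = 3.
The value of a disjunctive sum is the nim-sum of the parts.
Combined value = 10 XOR 0 XOR 3 = 9.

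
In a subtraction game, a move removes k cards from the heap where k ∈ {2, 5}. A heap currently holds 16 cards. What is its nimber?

1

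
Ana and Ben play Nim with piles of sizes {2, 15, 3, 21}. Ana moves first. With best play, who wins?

Ana wins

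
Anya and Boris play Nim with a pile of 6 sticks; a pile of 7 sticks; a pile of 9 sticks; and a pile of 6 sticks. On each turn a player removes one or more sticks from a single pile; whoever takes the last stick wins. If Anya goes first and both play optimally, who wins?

Compute the nim-sum pairwise:
6 XOR 7 = 1
1 XOR 9 = 8
8 XOR 6 = 14
The nim-sum is 14 ≠ 0, so this is an N-position: the player to move can win; Anya has a winning move.

Anya wins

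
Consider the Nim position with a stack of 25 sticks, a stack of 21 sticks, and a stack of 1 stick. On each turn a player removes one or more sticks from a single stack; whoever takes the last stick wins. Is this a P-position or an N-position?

Write each in binary and XOR column by column:
  11001  (25)
  10101  (21)
  00001  (1)
  -----
  01101  (13)
The nim-sum is 13 ≠ 0, so this is an N-position: the player to move can win.

N-position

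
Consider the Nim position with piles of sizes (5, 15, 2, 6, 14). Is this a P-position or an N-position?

Compute the nim-sum pairwise:
5 ⊕ 15 = 10
10 ⊕ 2 = 8
8 ⊕ 6 = 14
14 ⊕ 14 = 0
The nim-sum is 0, so this is a P-position: the player to move is in a losing position under optimal play.

P-position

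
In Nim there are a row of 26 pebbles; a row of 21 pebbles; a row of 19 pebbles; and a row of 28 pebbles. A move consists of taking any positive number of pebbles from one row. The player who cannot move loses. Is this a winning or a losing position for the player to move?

Losing position

Compute the nim-sum pairwise:
26 ⊕ 21 = 15
15 ⊕ 19 = 28
28 ⊕ 28 = 0
The nim-sum is 0, so this is a P-position: the player to move is in a losing position under optimal play.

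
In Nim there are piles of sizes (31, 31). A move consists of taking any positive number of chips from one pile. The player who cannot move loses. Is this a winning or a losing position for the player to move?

Compute the nim-sum pairwise:
31 ^ 31 = 0
The nim-sum is 0, so this is a P-position: the player to move is in a losing position under optimal play.

Losing position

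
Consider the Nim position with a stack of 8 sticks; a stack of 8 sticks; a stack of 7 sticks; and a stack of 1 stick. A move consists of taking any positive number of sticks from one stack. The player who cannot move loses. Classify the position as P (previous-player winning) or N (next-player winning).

In binary:
  1000  (8)
  1000  (8)
  0111  (7)
  0001  (1)
  ----
  0110  (6)
The nim-sum is 6 ≠ 0, so this is an N-position: the player to move can win.

N-position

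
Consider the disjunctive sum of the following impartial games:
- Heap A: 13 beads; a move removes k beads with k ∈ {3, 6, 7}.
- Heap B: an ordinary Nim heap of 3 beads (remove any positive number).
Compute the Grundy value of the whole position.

2

For heap A, compute g(0), g(1), … with moves {3, 6, 7}:
g(0) = mex{} = 0
g(1) = mex{} = 0
g(2) = mex{} = 0
g(3) = mex{0} = 1
g(4) = mex{0} = 1
g(5) = mex{0} = 1
g(6) = mex{0,1} = 2
g(7) = mex{0,1} = 2
g(8) = mex{0,1} = 2
g(9) = mex{0,1,2} = 3
g(10) = mex{1,2} = 0
g(11) = mex{1,2} = 0
g(12) = mex{1,2,3} = 0
g(13) = mex{0,2} = 1
So g(13) = 1.
Heap B is a plain Nim heap of size 3, so its Grundy value is 3.
By the Sprague-Grundy theorem, the Grundy value of a sum of independent games is the XOR of the component values.
Combined value = 1 XOR 3 = 2.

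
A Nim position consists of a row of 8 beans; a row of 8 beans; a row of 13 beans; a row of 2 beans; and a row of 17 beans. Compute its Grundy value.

Compute the nim-sum pairwise:
8 XOR 8 = 0
0 XOR 13 = 13
13 XOR 2 = 15
15 XOR 17 = 30

30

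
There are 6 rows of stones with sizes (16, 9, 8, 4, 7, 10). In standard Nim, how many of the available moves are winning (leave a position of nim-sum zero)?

1

In binary:
  10000  (16)
  01001  (9)
  01000  (8)
  00100  (4)
  00111  (7)
  01010  (10)
  -----
  11000  (24)
The overall nim-sum is X = 24. A row of size p has a winning move iff p XOR X < p (reduce it to p XOR X).
  16: 16 XOR 24 = 8 < 16 — winning move (to 8).
  9: 9 XOR 24 = 17 ≥ 9 — no move.
  8: 8 XOR 24 = 16 ≥ 8 — no move.
  4: 4 XOR 24 = 28 ≥ 4 — no move.
  7: 7 XOR 24 = 31 ≥ 7 — no move.
  10: 10 XOR 24 = 18 ≥ 10 — no move.
That gives 1 winning move.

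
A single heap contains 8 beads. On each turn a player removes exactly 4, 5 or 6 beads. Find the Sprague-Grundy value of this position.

Build the Grundy sequence with g(k) = mex{g(k−s) : s ∈ {4, 5, 6}, s ≤ k}:
g(0) = mex{} = 0
g(1) = mex{} = 0
g(2) = mex{} = 0
g(3) = mex{} = 0
g(4) = mex{0} = 1
g(5) = mex{0} = 1
g(6) = mex{0} = 1
g(7) = mex{0} = 1
g(8) = mex{0,1} = 2
So g(8) = 2.

2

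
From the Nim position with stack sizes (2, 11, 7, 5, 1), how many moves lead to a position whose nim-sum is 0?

1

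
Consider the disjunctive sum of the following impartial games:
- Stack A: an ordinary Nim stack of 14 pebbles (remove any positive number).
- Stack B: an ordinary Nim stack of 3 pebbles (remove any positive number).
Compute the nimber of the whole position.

13

Stack A is a plain Nim stack of size 14, so its Grundy value is 14.
Stack B is a plain Nim stack of size 3, so its Grundy value is 3.
By the Sprague-Grundy theorem, the Grundy value of a sum of independent games is the XOR of the component values.
Combined value = 14 ⊕ 3 = 13.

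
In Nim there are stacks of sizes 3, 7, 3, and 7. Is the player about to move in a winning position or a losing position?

Losing position

Bitwise XOR of the heap sizes:
  011  (3)
  111  (7)
  011  (3)
  111  (7)
  ---
  000  (0)
The nim-sum is 0, so this is a P-position: the player to move is in a losing position under optimal play.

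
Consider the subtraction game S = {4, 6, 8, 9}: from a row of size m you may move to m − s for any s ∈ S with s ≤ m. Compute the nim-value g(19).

1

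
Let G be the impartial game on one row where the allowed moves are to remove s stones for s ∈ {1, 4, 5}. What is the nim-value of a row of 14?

Build the Grundy sequence with g(k) = mex{g(k−s) : s ∈ {1, 4, 5}, s ≤ k}:
g(0) = mex{} = 0
g(1) = mex{0} = 1
g(2) = mex{1} = 0
g(3) = mex{0} = 1
g(4) = mex{0,1} = 2
g(5) = mex{0,1,2} = 3
g(6) = mex{0,1,3} = 2
g(7) = mex{0,1,2} = 3
g(8) = mex{1,2,3} = 0
g(9) = mex{0,2,3} = 1
g(10) = mex{1,2,3} = 0
g(11) = mex{0,2,3} = 1
g(12) = mex{0,1,3} = 2
g(13) = mex{0,1,2} = 3
g(14) = mex{0,1,3} = 2
So g(14) = 2.

2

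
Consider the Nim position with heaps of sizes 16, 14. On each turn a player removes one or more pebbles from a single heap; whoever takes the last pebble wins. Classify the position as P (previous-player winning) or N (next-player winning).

N-position

Nim-sum: 16 ⊕ 14 = 30.
The nim-sum is 30 ≠ 0, so this is an N-position: the player to move can win.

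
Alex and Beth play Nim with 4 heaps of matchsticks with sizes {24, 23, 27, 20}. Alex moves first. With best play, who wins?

Nim-sum: 24 ⊕ 23 ⊕ 27 ⊕ 20 = 0.
The nim-sum is 0, so this is a P-position: the player to move is in a losing position under optimal play; Alex is about to move from it and so loses — Beth wins.

Beth wins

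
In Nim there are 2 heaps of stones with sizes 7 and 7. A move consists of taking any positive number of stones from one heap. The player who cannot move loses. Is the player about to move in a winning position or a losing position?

Nim-sum: 7 ⊕ 7 = 0.
The nim-sum is 0, so this is a P-position: the player to move is in a losing position under optimal play.

Losing position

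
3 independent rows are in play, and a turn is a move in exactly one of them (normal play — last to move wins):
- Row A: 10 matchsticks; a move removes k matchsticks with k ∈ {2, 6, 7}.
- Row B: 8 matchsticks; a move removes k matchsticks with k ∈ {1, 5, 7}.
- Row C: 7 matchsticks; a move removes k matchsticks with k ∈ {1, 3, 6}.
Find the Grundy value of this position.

0

For row A, compute g(0), g(1), … with moves {2, 6, 7}:
k:     0  1  2  3  4  5  6  7  8  9 10
g(k):  0  0  1  1  0  0  1  1  2  0  3
So g(10) = 3.
For row B, compute g(0), g(1), … with moves {1, 5, 7}:
g(0) = mex{} = 0
g(1) = mex{0} = 1
g(2) = mex{1} = 0
g(3) = mex{0} = 1
g(4) = mex{1} = 0
g(5) = mex{0} = 1
g(6) = mex{1} = 0
g(7) = mex{0} = 1
g(8) = mex{1} = 0
So g(8) = 0.
For row C, compute g(0), g(1), … with moves {1, 3, 6}:
k:     0  1  2  3  4  5  6  7
g(k):  0  1  0  1  0  1  2  3
So g(7) = 3.
By the Sprague-Grundy theorem, the Grundy value of a sum of independent games is the XOR of the component values.
Combined value = 3 XOR 0 XOR 3 = 0.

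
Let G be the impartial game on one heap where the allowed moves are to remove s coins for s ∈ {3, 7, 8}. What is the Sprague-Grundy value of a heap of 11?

Compute g(0), g(1), … for moves {3, 7, 8}:
k:     0  1  2  3  4  5  6  7  8  9 10 11
g(k):  0  0  0  1  1  1  0  2  2  1  3  0
So g(11) = 0.

0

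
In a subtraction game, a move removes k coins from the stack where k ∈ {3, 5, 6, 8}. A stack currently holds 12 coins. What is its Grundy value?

0

Build the Grundy sequence with g(k) = mex{g(k−s) : s ∈ {3, 5, 6, 8}, s ≤ k}:
g(0) = mex{} = 0
g(1) = mex{} = 0
g(2) = mex{} = 0
g(3) = mex{0} = 1
g(4) = mex{0} = 1
g(5) = mex{0} = 1
g(6) = mex{0,1} = 2
g(7) = mex{0,1} = 2
g(8) = mex{0,1} = 2
g(9) = mex{0,1,2} = 3
g(10) = mex{0,1,2} = 3
g(11) = mex{1,2} = 0
g(12) = mex{1,2,3} = 0
So g(12) = 0.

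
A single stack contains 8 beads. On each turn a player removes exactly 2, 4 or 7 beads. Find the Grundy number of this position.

1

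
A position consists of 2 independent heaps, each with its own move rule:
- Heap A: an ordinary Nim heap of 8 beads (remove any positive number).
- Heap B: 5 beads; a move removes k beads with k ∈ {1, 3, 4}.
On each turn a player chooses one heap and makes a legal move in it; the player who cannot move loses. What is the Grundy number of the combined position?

11

Heap A is a plain Nim heap of size 8, so its Grundy value is 8.
Build the Grundy sequence for heap B with g(k) = mex{g(k−s) : s ∈ {1, 3, 4}, s ≤ k}:
g(0) = mex{} = 0
g(1) = mex{0} = 1
g(2) = mex{1} = 0
g(3) = mex{0} = 1
g(4) = mex{0,1} = 2
g(5) = mex{0,1,2} = 3
So g(5) = 3.
By the Sprague-Grundy theorem, the Grundy value of a sum of independent games is the XOR of the component values.
Combined value = 8 ⊕ 3 = 11.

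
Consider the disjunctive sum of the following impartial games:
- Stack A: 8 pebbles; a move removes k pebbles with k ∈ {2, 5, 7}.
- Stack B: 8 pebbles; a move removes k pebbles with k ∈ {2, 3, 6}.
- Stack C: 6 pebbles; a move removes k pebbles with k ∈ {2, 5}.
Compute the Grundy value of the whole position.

Build the Grundy sequence for stack A with g(k) = mex{g(k−s) : s ∈ {2, 5, 7}, s ≤ k}:
k:     0  1  2  3  4  5  6  7  8
g(k):  0  0  1  1  0  2  1  3  2
So g(8) = 2.
Grundy values for stack B (subtraction set {2, 3, 6}):
k:     0  1  2  3  4  5  6  7  8
g(k):  0  0  1  1  2  0  3  1  2
So g(8) = 2.
Grundy values for stack C (subtraction set {2, 5}):
g(0) = mex{} = 0
g(1) = mex{} = 0
g(2) = mex{0} = 1
g(3) = mex{0} = 1
g(4) = mex{1} = 0
g(5) = mex{0,1} = 2
g(6) = mex{0} = 1
So g(6) = 1.
By the Sprague-Grundy theorem, the Grundy value of a sum of independent games is the XOR of the component values.
Combined value = 2 XOR 2 XOR 1 = 1.

1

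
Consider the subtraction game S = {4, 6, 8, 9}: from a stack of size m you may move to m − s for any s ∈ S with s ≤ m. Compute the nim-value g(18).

1

Build the Grundy sequence with g(k) = mex{g(k−s) : s ∈ {4, 6, 8, 9}, s ≤ k}:
k:     0  1  2  3  4  5  6  7  8  9 10 11 12 13 14 15 16 17 18
g(k):  0  0  0  0  1  1  1  1  2  2  2  2  3  0  0  0  0  1  1
So g(18) = 1.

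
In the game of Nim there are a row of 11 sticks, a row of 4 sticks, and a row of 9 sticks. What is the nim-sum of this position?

Nim-sum: 11 ^ 4 ^ 9 = 6.

6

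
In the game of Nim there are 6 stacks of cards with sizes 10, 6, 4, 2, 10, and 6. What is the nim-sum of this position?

Compute the nim-sum pairwise:
10 ^ 6 = 12
12 ^ 4 = 8
8 ^ 2 = 10
10 ^ 10 = 0
0 ^ 6 = 6

6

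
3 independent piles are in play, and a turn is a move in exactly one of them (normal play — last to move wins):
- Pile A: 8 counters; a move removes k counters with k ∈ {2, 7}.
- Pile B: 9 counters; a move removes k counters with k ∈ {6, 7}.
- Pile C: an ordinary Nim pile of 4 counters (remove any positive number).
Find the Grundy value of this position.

Build the Grundy sequence for pile A with g(k) = mex{g(k−s) : s ∈ {2, 7}, s ≤ k}:
g(0) = mex{} = 0
g(1) = mex{} = 0
g(2) = mex{0} = 1
g(3) = mex{0} = 1
g(4) = mex{1} = 0
g(5) = mex{1} = 0
g(6) = mex{0} = 1
g(7) = mex{0} = 1
g(8) = mex{0,1} = 2
So g(8) = 2.
For pile B, compute g(0), g(1), … with moves {6, 7}:
g(0) = mex{} = 0
g(1) = mex{} = 0
g(2) = mex{} = 0
g(3) = mex{} = 0
g(4) = mex{} = 0
g(5) = mex{} = 0
g(6) = mex{0} = 1
g(7) = mex{0} = 1
g(8) = mex{0} = 1
g(9) = mex{0} = 1
So g(9) = 1.
Pile C is a plain Nim pile of size 4, so its Grundy value is 4.
The value of a disjunctive sum is the nim-sum of the parts.
Combined value = 2 ⊕ 1 ⊕ 4 = 7.

7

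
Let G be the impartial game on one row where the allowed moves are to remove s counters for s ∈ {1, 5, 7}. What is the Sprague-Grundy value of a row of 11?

1

Build the Grundy sequence with g(k) = mex{g(k−s) : s ∈ {1, 5, 7}, s ≤ k}:
g(0) = mex{} = 0
g(1) = mex{0} = 1
g(2) = mex{1} = 0
g(3) = mex{0} = 1
g(4) = mex{1} = 0
g(5) = mex{0} = 1
g(6) = mex{1} = 0
g(7) = mex{0} = 1
g(8) = mex{1} = 0
g(9) = mex{0} = 1
g(10) = mex{1} = 0
g(11) = mex{0} = 1
So g(11) = 1.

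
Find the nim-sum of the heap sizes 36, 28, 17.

Compute the nim-sum pairwise:
36 XOR 28 = 56
56 XOR 17 = 41

41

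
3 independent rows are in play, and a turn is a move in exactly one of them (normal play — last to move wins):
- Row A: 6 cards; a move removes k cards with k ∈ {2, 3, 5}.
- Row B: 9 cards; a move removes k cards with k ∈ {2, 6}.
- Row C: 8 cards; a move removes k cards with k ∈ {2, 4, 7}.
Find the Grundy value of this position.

Build the Grundy sequence for row A with g(k) = mex{g(k−s) : s ∈ {2, 3, 5}, s ≤ k}:
k:     0  1  2  3  4  5  6
g(k):  0  0  1  1  2  2  3
So g(6) = 3.
For row B, compute g(0), g(1), … with moves {2, 6}:
k:     0  1  2  3  4  5  6  7  8  9
g(k):  0  0  1  1  0  0  1  1  0  0
So g(9) = 0.
For row C, compute g(0), g(1), … with moves {2, 4, 7}:
g(0) = mex{} = 0
g(1) = mex{} = 0
g(2) = mex{0} = 1
g(3) = mex{0} = 1
g(4) = mex{0,1} = 2
g(5) = mex{0,1} = 2
g(6) = mex{1,2} = 0
g(7) = mex{0,1,2} = 3
g(8) = mex{0,2} = 1
So g(8) = 1.
By the Sprague-Grundy theorem, the Grundy value of a sum of independent games is the XOR of the component values.
Combined value = 3 ⊕ 0 ⊕ 1 = 2.

2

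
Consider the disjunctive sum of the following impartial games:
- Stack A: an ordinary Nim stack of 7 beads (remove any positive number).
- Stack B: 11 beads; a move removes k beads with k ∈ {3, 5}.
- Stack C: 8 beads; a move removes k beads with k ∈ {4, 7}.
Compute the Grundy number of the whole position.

Stack A is a plain Nim stack of size 7, so its Grundy value is 7.
Grundy values for stack B (subtraction set {3, 5}):
g(0) = mex{} = 0
g(1) = mex{} = 0
g(2) = mex{} = 0
g(3) = mex{0} = 1
g(4) = mex{0} = 1
g(5) = mex{0} = 1
g(6) = mex{0,1} = 2
g(7) = mex{0,1} = 2
g(8) = mex{1} = 0
g(9) = mex{1,2} = 0
g(10) = mex{1,2} = 0
g(11) = mex{0,2} = 1
So g(11) = 1.
Grundy values for stack C (subtraction set {4, 7}):
k:     0  1  2  3  4  5  6  7  8
g(k):  0  0  0  0  1  1  1  1  2
So g(8) = 2.
By the Sprague-Grundy theorem, the Grundy value of a sum of independent games is the XOR of the component values.
Combined value = 7 ⊕ 1 ⊕ 2 = 4.

4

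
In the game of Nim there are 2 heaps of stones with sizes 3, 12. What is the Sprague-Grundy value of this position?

Compute the nim-sum pairwise:
3 XOR 12 = 15

15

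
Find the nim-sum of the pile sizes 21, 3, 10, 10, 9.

31

Nim-sum: 21 XOR 3 XOR 10 XOR 10 XOR 9 = 31.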